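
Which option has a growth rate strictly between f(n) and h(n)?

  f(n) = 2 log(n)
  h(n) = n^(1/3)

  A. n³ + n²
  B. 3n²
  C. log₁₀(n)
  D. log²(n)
D

We need g(n) with 2 log(n) = o(g(n)) and g(n) = o(n^(1/3)), i.e. O(log n) ≺ g ≺ O(n^(1/3)).
Check each option:
  A. n³ + n² — O(n³) does not grow strictly slower than h(n)
  B. 3n² — O(n²) does not grow strictly slower than h(n)
  C. log₁₀(n) — O(log n) does not grow strictly faster than f(n)
  D. log²(n) — O(log² n) is strictly between O(log n) and O(n^(1/3)) ✓

Only option D (log²(n)) lies strictly between.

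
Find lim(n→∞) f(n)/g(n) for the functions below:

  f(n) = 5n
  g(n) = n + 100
5

Since 5n and n + 100 have the same growth rate (O(n)),
the ratio converges to a constant: 5.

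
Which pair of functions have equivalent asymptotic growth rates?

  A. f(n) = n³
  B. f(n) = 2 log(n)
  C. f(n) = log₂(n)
B and C

Examining each function:
  A. n³ is O(n³)
  B. 2 log(n) is O(log n)
  C. log₂(n) is O(log n)

Functions B and C both have the same complexity class.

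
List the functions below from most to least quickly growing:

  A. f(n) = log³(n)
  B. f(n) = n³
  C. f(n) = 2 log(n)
B > A > C

Comparing growth rates:
B = n³ is O(n³)
A = log³(n) is O(log³ n)
C = 2 log(n) is O(log n)

Therefore, the order from fastest to slowest is: B > A > C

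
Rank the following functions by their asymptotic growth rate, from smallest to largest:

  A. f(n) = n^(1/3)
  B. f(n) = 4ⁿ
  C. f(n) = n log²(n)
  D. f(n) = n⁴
A < C < D < B

Comparing growth rates:
A = n^(1/3) is O(n^(1/3))
C = n log²(n) is O(n log² n)
D = n⁴ is O(n⁴)
B = 4ⁿ is O(4ⁿ)

Therefore, the order from slowest to fastest is: A < C < D < B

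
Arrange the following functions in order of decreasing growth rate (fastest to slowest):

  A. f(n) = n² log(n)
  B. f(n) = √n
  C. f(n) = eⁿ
C > A > B

Comparing growth rates:
C = eⁿ is O(eⁿ)
A = n² log(n) is O(n² log n)
B = √n is O(√n)

Therefore, the order from fastest to slowest is: C > A > B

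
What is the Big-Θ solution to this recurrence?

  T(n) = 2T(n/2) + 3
Θ(n)

Master Theorem: a = 2, b = 2, f(n) = 3.
Compute the critical exponent d = log₂(2) = 1.
Compare f(n) = Θ(1) against n^d:
  k = 0 < d = 1, so f(n) = O(n^(d-ε)) — Case 1.
  The recursion cost dominates: T(n) = Θ(n^d) = Θ(n).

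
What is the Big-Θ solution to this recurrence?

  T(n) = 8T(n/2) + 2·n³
Θ(n³ log n)

Master Theorem: a = 8, b = 2, f(n) = 2·n³.
Compute the critical exponent d = log₂(8) = 3.
Compare f(n) = Θ(n³) against n^d:
  k = 3 = d, so f(n) = Θ(n^d) — Case 2.
  Work is balanced across levels: T(n) = Θ(n^d log n) = Θ(n³ log n).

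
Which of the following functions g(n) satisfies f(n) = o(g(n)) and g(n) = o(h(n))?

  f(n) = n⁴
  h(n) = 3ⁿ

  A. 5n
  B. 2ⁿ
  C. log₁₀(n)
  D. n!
B

We need g(n) with n⁴ = o(g(n)) and g(n) = o(3ⁿ), i.e. O(n⁴) ≺ g ≺ O(3ⁿ).
Check each option:
  A. 5n — O(n) does not grow strictly faster than f(n)
  B. 2ⁿ — O(2ⁿ) is strictly between O(n⁴) and O(3ⁿ) ✓
  C. log₁₀(n) — O(log n) does not grow strictly faster than f(n)
  D. n! — O(n!) does not grow strictly slower than h(n)

Only option B (2ⁿ) lies strictly between.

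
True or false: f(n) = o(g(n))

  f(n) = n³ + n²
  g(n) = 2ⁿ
True

f(n) = n³ + n² is O(n³), and g(n) = 2ⁿ is O(2ⁿ).
Since O(n³) grows strictly slower than O(2ⁿ), f(n) = o(g(n)) is true.
This means lim(n→∞) f(n)/g(n) = 0.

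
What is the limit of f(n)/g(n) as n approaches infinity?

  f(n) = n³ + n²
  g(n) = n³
1

Since n³ + n² and n³ have the same growth rate (O(n³)),
the ratio converges to a constant: 1.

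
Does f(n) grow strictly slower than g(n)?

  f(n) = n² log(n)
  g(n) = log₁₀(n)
False

f(n) = n² log(n) is O(n² log n), and g(n) = log₁₀(n) is O(log n).
Since O(n² log n) grows faster than or equal to O(log n), f(n) = o(g(n)) is false.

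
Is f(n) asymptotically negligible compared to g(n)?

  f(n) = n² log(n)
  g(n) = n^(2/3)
False

f(n) = n² log(n) is O(n² log n), and g(n) = n^(2/3) is O(n^(2/3)).
Since O(n² log n) grows faster than or equal to O(n^(2/3)), f(n) = o(g(n)) is false.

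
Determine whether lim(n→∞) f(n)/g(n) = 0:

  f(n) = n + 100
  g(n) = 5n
False

f(n) = n + 100 is O(n), and g(n) = 5n is O(n).
Since they have the same growth rate, f(n) = o(g(n)) is false.
(f = o(g) requires f to grow strictly slower, not equal.)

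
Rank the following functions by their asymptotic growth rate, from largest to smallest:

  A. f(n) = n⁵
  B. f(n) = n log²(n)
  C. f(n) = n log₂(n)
A > B > C

Comparing growth rates:
A = n⁵ is O(n⁵)
B = n log²(n) is O(n log² n)
C = n log₂(n) is O(n log n)

Therefore, the order from fastest to slowest is: A > B > C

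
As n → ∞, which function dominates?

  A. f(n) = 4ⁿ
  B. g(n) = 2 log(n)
A

f(n) = 4ⁿ is O(4ⁿ), while g(n) = 2 log(n) is O(log n).
Since O(4ⁿ) grows faster than O(log n), f(n) dominates.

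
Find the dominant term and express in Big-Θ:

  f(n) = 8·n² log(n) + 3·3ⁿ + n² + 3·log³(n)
Θ(3ⁿ)

Order the terms by growth rate: 3·log³(n) ≺ n² ≺ 8·n² log(n) ≺ 3·3ⁿ.
The fastest-growing term 3·3ⁿ dominates as n → ∞; dropping its constant factor gives Θ(3ⁿ).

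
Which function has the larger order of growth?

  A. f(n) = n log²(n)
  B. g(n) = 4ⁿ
B

f(n) = n log²(n) is O(n log² n), while g(n) = 4ⁿ is O(4ⁿ).
Since O(4ⁿ) grows faster than O(n log² n), g(n) dominates.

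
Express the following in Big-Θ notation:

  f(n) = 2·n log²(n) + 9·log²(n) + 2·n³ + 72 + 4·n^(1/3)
Θ(n³)

Order the terms by growth rate: 72 ≺ 9·log²(n) ≺ 4·n^(1/3) ≺ 2·n log²(n) ≺ 2·n³.
The fastest-growing term 2·n³ dominates as n → ∞; dropping its constant factor gives Θ(n³).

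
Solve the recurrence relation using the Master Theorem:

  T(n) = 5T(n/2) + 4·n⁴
Θ(n⁴)

Master Theorem: a = 5, b = 2, f(n) = 4·n⁴.
Compute the critical exponent d = log₂(5) = 2.322.
Compare f(n) = Θ(n⁴) against n^d:
  k = 4 > d = 2.322, so f(n) = Ω(n^(d+ε)) — Case 3.
  Regularity: a·(n/b)^4/n^4 = a/b^4 = 5/16 < 1 ✓.
  The top-level work dominates: T(n) = Θ(f(n)) = Θ(n⁴).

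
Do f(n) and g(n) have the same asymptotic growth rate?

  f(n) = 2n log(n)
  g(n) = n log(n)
True

f(n) = 2n log(n) and g(n) = n log(n) are both O(n log n).
Since they have the same asymptotic growth rate, f(n) = Θ(g(n)) is true.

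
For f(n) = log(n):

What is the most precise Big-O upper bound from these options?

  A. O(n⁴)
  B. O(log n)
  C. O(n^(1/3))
B

f(n) = log(n) is O(log n).
All listed options are valid Big-O bounds (upper bounds),
but O(log n) is the tightest (smallest valid bound).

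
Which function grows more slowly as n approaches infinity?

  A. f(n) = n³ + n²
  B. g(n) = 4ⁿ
A

f(n) = n³ + n² is O(n³), while g(n) = 4ⁿ is O(4ⁿ).
Since O(n³) grows slower than O(4ⁿ), f(n) is dominated.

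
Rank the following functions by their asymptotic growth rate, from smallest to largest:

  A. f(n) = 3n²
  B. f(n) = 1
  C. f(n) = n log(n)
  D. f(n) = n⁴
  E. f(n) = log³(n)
B < E < C < A < D

Comparing growth rates:
B = 1 is O(1)
E = log³(n) is O(log³ n)
C = n log(n) is O(n log n)
A = 3n² is O(n²)
D = n⁴ is O(n⁴)

Therefore, the order from slowest to fastest is: B < E < C < A < D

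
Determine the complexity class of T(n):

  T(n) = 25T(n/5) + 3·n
Θ(n²)

Master Theorem: a = 25, b = 5, f(n) = 3·n.
Compute the critical exponent d = log₅(25) = 2.
Compare f(n) = Θ(n) against n^d:
  k = 1 < d = 2, so f(n) = O(n^(d-ε)) — Case 1.
  The recursion cost dominates: T(n) = Θ(n^d) = Θ(n²).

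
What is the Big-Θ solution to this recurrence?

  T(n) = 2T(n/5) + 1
Θ(n^log₅(2))

Master Theorem: a = 2, b = 5, f(n) = 1.
Compute the critical exponent d = log₅(2) = 0.431.
Compare f(n) = Θ(1) against n^d:
  k = 0 < d = 0.431, so f(n) = O(n^(d-ε)) — Case 1.
  The recursion cost dominates: T(n) = Θ(n^d) = Θ(n^log₅(2)).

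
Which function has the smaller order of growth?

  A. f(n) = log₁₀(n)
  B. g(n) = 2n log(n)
A

f(n) = log₁₀(n) is O(log n), while g(n) = 2n log(n) is O(n log n).
Since O(log n) grows slower than O(n log n), f(n) is dominated.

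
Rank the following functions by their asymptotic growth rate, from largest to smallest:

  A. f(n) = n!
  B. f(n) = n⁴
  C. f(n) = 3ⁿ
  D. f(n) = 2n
A > C > B > D

Comparing growth rates:
A = n! is O(n!)
C = 3ⁿ is O(3ⁿ)
B = n⁴ is O(n⁴)
D = 2n is O(n)

Therefore, the order from fastest to slowest is: A > C > B > D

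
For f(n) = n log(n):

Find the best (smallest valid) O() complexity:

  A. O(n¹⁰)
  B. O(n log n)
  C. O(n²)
B

f(n) = n log(n) is O(n log n).
All listed options are valid Big-O bounds (upper bounds),
but O(n log n) is the tightest (smallest valid bound).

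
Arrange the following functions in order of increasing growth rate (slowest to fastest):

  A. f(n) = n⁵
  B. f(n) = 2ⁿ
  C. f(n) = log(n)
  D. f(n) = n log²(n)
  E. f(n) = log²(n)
C < E < D < A < B

Comparing growth rates:
C = log(n) is O(log n)
E = log²(n) is O(log² n)
D = n log²(n) is O(n log² n)
A = n⁵ is O(n⁵)
B = 2ⁿ is O(2ⁿ)

Therefore, the order from slowest to fastest is: C < E < D < A < B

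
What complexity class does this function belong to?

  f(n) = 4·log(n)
O(log n)

The dominant term in 4·log(n) is 4·log(n), which is Θ(log n).
Constants are absorbed, so the tightest bound is O(log n).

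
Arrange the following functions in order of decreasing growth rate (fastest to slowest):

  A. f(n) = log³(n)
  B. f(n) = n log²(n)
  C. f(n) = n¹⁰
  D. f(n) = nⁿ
D > C > B > A

Comparing growth rates:
D = nⁿ is O(nⁿ)
C = n¹⁰ is O(n¹⁰)
B = n log²(n) is O(n log² n)
A = log³(n) is O(log³ n)

Therefore, the order from fastest to slowest is: D > C > B > A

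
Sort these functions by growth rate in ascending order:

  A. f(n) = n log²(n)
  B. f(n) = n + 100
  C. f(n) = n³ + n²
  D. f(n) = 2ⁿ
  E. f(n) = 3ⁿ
B < A < C < D < E

Comparing growth rates:
B = n + 100 is O(n)
A = n log²(n) is O(n log² n)
C = n³ + n² is O(n³)
D = 2ⁿ is O(2ⁿ)
E = 3ⁿ is O(3ⁿ)

Therefore, the order from slowest to fastest is: B < A < C < D < E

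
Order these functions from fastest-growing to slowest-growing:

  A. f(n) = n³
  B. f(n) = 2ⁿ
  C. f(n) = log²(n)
B > A > C

Comparing growth rates:
B = 2ⁿ is O(2ⁿ)
A = n³ is O(n³)
C = log²(n) is O(log² n)

Therefore, the order from fastest to slowest is: B > A > C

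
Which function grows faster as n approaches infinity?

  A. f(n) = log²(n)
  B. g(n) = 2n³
B

f(n) = log²(n) is O(log² n), while g(n) = 2n³ is O(n³).
Since O(n³) grows faster than O(log² n), g(n) dominates.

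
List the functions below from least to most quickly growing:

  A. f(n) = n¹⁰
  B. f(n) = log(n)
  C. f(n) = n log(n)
B < C < A

Comparing growth rates:
B = log(n) is O(log n)
C = n log(n) is O(n log n)
A = n¹⁰ is O(n¹⁰)

Therefore, the order from slowest to fastest is: B < C < A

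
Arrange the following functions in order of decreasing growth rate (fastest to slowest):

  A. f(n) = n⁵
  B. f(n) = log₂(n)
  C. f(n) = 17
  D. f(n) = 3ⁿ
D > A > B > C

Comparing growth rates:
D = 3ⁿ is O(3ⁿ)
A = n⁵ is O(n⁵)
B = log₂(n) is O(log n)
C = 17 is O(1)

Therefore, the order from fastest to slowest is: D > A > B > C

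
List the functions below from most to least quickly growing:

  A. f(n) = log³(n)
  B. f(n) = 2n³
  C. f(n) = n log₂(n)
B > C > A

Comparing growth rates:
B = 2n³ is O(n³)
C = n log₂(n) is O(n log n)
A = log³(n) is O(log³ n)

Therefore, the order from fastest to slowest is: B > C > A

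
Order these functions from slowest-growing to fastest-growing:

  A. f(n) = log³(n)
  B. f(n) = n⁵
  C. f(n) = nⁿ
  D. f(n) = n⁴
A < D < B < C

Comparing growth rates:
A = log³(n) is O(log³ n)
D = n⁴ is O(n⁴)
B = n⁵ is O(n⁵)
C = nⁿ is O(nⁿ)

Therefore, the order from slowest to fastest is: A < D < B < C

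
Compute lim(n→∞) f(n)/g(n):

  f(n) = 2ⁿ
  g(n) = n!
0

Since 2ⁿ (O(2ⁿ)) grows slower than n! (O(n!)),
the ratio f(n)/g(n) → 0 as n → ∞.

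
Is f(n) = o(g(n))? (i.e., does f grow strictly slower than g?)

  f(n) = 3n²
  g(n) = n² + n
False

f(n) = 3n² is O(n²), and g(n) = n² + n is O(n²).
Since they have the same growth rate, f(n) = o(g(n)) is false.
(f = o(g) requires f to grow strictly slower, not equal.)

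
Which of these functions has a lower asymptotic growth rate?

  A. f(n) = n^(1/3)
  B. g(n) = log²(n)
B

f(n) = n^(1/3) is O(n^(1/3)), while g(n) = log²(n) is O(log² n).
Since O(log² n) grows slower than O(n^(1/3)), g(n) is dominated.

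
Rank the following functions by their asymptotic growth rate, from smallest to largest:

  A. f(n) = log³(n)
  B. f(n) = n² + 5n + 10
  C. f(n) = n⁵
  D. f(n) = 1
D < A < B < C

Comparing growth rates:
D = 1 is O(1)
A = log³(n) is O(log³ n)
B = n² + 5n + 10 is O(n²)
C = n⁵ is O(n⁵)

Therefore, the order from slowest to fastest is: D < A < B < C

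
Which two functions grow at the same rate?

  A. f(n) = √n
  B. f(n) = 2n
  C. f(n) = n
B and C

Examining each function:
  A. √n is O(√n)
  B. 2n is O(n)
  C. n is O(n)

Functions B and C both have the same complexity class.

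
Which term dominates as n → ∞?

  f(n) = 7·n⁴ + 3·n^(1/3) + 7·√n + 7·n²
7·n⁴

Looking at each term:
  - 7·n⁴ is O(n⁴)
  - 3·n^(1/3) is O(n^(1/3))
  - 7·√n is O(√n)
  - 7·n² is O(n²)

The term 7·n⁴ (O(n⁴)) grows fastest and dominates all others.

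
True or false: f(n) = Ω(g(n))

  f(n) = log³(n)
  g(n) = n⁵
False

f(n) = log³(n) is O(log³ n), and g(n) = n⁵ is O(n⁵).
Since O(log³ n) grows slower than O(n⁵), f(n) = Ω(g(n)) is false.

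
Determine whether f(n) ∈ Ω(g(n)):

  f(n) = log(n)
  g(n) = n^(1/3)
False

f(n) = log(n) is O(log n), and g(n) = n^(1/3) is O(n^(1/3)).
Since O(log n) grows slower than O(n^(1/3)), f(n) = Ω(g(n)) is false.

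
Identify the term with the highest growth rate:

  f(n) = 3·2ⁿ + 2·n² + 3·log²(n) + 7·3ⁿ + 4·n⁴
7·3ⁿ

Looking at each term:
  - 3·2ⁿ is O(2ⁿ)
  - 2·n² is O(n²)
  - 3·log²(n) is O(log² n)
  - 7·3ⁿ is O(3ⁿ)
  - 4·n⁴ is O(n⁴)

The term 7·3ⁿ (O(3ⁿ)) grows fastest and dominates all others.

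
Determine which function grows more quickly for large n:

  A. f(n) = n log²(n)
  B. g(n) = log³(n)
A

f(n) = n log²(n) is O(n log² n), while g(n) = log³(n) is O(log³ n).
Since O(n log² n) grows faster than O(log³ n), f(n) dominates.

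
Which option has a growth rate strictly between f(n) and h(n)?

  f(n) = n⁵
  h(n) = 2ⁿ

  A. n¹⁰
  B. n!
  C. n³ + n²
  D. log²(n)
A

We need g(n) with n⁵ = o(g(n)) and g(n) = o(2ⁿ), i.e. O(n⁵) ≺ g ≺ O(2ⁿ).
Check each option:
  A. n¹⁰ — O(n¹⁰) is strictly between O(n⁵) and O(2ⁿ) ✓
  B. n! — O(n!) does not grow strictly slower than h(n)
  C. n³ + n² — O(n³) does not grow strictly faster than f(n)
  D. log²(n) — O(log² n) does not grow strictly faster than f(n)

Only option A (n¹⁰) lies strictly between.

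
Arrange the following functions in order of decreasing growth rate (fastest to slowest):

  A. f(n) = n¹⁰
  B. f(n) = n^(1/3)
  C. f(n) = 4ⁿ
C > A > B

Comparing growth rates:
C = 4ⁿ is O(4ⁿ)
A = n¹⁰ is O(n¹⁰)
B = n^(1/3) is O(n^(1/3))

Therefore, the order from fastest to slowest is: C > A > B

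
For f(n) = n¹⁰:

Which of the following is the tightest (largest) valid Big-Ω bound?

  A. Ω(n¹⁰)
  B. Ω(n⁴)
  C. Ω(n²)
A

f(n) = n¹⁰ is Ω(n¹⁰).
All listed options are valid Big-Ω bounds (lower bounds),
but Ω(n¹⁰) is the tightest (largest valid bound).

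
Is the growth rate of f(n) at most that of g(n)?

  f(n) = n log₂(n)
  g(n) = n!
True

f(n) = n log₂(n) is O(n log n), and g(n) = n! is O(n!).
Since O(n log n) ⊆ O(n!) (f grows no faster than g), f(n) = O(g(n)) is true.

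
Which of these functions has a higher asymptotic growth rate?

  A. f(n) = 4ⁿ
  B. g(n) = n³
A

f(n) = 4ⁿ is O(4ⁿ), while g(n) = n³ is O(n³).
Since O(4ⁿ) grows faster than O(n³), f(n) dominates.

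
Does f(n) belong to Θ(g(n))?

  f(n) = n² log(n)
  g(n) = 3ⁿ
False

f(n) = n² log(n) is O(n² log n), and g(n) = 3ⁿ is O(3ⁿ).
Since they have different growth rates, f(n) = Θ(g(n)) is false.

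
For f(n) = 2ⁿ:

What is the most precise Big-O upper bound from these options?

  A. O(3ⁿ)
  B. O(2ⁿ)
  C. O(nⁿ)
B

f(n) = 2ⁿ is O(2ⁿ).
All listed options are valid Big-O bounds (upper bounds),
but O(2ⁿ) is the tightest (smallest valid bound).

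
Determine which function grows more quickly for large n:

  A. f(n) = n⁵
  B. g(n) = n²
A

f(n) = n⁵ is O(n⁵), while g(n) = n² is O(n²).
Since O(n⁵) grows faster than O(n²), f(n) dominates.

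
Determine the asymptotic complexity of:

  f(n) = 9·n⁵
O(n⁵)

The dominant term in 9·n⁵ is 9·n⁵, which is Θ(n⁵).
Constants are absorbed, so the tightest bound is O(n⁵).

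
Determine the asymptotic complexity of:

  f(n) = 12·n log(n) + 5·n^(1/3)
O(n log n)

The dominant term in 12·n log(n) + 5·n^(1/3) is 12·n log(n), which is Θ(n log n).
Lower-order terms (5·n^(1/3)) are asymptotically negligible.
Constants are absorbed, so the tightest bound is O(n log n).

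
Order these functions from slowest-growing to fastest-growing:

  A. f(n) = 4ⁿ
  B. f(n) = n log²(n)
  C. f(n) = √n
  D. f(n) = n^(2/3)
C < D < B < A

Comparing growth rates:
C = √n is O(√n)
D = n^(2/3) is O(n^(2/3))
B = n log²(n) is O(n log² n)
A = 4ⁿ is O(4ⁿ)

Therefore, the order from slowest to fastest is: C < D < B < A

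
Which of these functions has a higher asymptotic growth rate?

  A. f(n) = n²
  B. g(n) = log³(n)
A

f(n) = n² is O(n²), while g(n) = log³(n) is O(log³ n).
Since O(n²) grows faster than O(log³ n), f(n) dominates.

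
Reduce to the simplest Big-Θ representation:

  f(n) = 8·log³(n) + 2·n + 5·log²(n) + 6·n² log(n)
Θ(n² log n)

Order the terms by growth rate: 5·log²(n) ≺ 8·log³(n) ≺ 2·n ≺ 6·n² log(n).
The fastest-growing term 6·n² log(n) dominates as n → ∞; dropping its constant factor gives Θ(n² log n).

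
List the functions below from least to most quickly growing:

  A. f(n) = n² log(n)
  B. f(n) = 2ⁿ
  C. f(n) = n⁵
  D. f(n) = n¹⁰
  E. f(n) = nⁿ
A < C < D < B < E

Comparing growth rates:
A = n² log(n) is O(n² log n)
C = n⁵ is O(n⁵)
D = n¹⁰ is O(n¹⁰)
B = 2ⁿ is O(2ⁿ)
E = nⁿ is O(nⁿ)

Therefore, the order from slowest to fastest is: A < C < D < B < E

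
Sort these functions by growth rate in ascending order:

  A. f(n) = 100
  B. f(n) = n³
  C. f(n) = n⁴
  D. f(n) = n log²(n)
A < D < B < C

Comparing growth rates:
A = 100 is O(1)
D = n log²(n) is O(n log² n)
B = n³ is O(n³)
C = n⁴ is O(n⁴)

Therefore, the order from slowest to fastest is: A < D < B < C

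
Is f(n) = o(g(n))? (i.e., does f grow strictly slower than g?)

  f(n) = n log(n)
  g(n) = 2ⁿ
True

f(n) = n log(n) is O(n log n), and g(n) = 2ⁿ is O(2ⁿ).
Since O(n log n) grows strictly slower than O(2ⁿ), f(n) = o(g(n)) is true.
This means lim(n→∞) f(n)/g(n) = 0.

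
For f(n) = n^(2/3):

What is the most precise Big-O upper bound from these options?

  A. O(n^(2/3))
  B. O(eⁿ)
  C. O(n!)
A

f(n) = n^(2/3) is O(n^(2/3)).
All listed options are valid Big-O bounds (upper bounds),
but O(n^(2/3)) is the tightest (smallest valid bound).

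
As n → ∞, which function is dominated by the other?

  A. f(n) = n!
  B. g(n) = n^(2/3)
B

f(n) = n! is O(n!), while g(n) = n^(2/3) is O(n^(2/3)).
Since O(n^(2/3)) grows slower than O(n!), g(n) is dominated.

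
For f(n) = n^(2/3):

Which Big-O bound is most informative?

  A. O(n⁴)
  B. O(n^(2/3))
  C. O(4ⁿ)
B

f(n) = n^(2/3) is O(n^(2/3)).
All listed options are valid Big-O bounds (upper bounds),
but O(n^(2/3)) is the tightest (smallest valid bound).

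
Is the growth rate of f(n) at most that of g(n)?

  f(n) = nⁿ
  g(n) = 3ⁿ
False

f(n) = nⁿ is O(nⁿ), and g(n) = 3ⁿ is O(3ⁿ).
Since O(nⁿ) grows faster than O(3ⁿ), f(n) = O(g(n)) is false.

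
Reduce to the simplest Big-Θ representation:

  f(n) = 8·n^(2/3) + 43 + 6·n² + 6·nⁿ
Θ(nⁿ)

Order the terms by growth rate: 43 ≺ 8·n^(2/3) ≺ 6·n² ≺ 6·nⁿ.
The fastest-growing term 6·nⁿ dominates as n → ∞; dropping its constant factor gives Θ(nⁿ).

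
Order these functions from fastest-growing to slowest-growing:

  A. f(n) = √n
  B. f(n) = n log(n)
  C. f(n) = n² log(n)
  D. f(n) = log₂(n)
C > B > A > D

Comparing growth rates:
C = n² log(n) is O(n² log n)
B = n log(n) is O(n log n)
A = √n is O(√n)
D = log₂(n) is O(log n)

Therefore, the order from fastest to slowest is: C > B > A > D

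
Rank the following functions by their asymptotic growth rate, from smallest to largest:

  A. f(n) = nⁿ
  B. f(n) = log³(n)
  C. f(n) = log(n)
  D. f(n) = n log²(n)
C < B < D < A

Comparing growth rates:
C = log(n) is O(log n)
B = log³(n) is O(log³ n)
D = n log²(n) is O(n log² n)
A = nⁿ is O(nⁿ)

Therefore, the order from slowest to fastest is: C < B < D < A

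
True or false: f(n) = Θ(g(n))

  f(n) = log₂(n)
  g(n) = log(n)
True

f(n) = log₂(n) and g(n) = log(n) are both O(log n).
Since they have the same asymptotic growth rate, f(n) = Θ(g(n)) is true.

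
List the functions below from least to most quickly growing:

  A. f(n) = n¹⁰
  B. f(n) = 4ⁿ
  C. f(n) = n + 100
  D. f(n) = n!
C < A < B < D

Comparing growth rates:
C = n + 100 is O(n)
A = n¹⁰ is O(n¹⁰)
B = 4ⁿ is O(4ⁿ)
D = n! is O(n!)

Therefore, the order from slowest to fastest is: C < A < B < D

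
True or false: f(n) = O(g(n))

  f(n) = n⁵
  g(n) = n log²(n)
False

f(n) = n⁵ is O(n⁵), and g(n) = n log²(n) is O(n log² n).
Since O(n⁵) grows faster than O(n log² n), f(n) = O(g(n)) is false.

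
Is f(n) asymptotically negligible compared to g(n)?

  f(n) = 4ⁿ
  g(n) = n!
True

f(n) = 4ⁿ is O(4ⁿ), and g(n) = n! is O(n!).
Since O(4ⁿ) grows strictly slower than O(n!), f(n) = o(g(n)) is true.
This means lim(n→∞) f(n)/g(n) = 0.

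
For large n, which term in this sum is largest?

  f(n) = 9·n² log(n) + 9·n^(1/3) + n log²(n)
9·n² log(n)

Looking at each term:
  - 9·n² log(n) is O(n² log n)
  - 9·n^(1/3) is O(n^(1/3))
  - n log²(n) is O(n log² n)

The term 9·n² log(n) (O(n² log n)) grows fastest and dominates all others.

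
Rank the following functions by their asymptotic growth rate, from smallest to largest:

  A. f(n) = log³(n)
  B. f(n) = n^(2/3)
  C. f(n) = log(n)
C < A < B

Comparing growth rates:
C = log(n) is O(log n)
A = log³(n) is O(log³ n)
B = n^(2/3) is O(n^(2/3))

Therefore, the order from slowest to fastest is: C < A < B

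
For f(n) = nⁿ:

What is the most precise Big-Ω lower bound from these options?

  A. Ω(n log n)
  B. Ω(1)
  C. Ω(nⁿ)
C

f(n) = nⁿ is Ω(nⁿ).
All listed options are valid Big-Ω bounds (lower bounds),
but Ω(nⁿ) is the tightest (largest valid bound).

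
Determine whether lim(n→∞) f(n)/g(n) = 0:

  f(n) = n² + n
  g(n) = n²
False

f(n) = n² + n is O(n²), and g(n) = n² is O(n²).
Since they have the same growth rate, f(n) = o(g(n)) is false.
(f = o(g) requires f to grow strictly slower, not equal.)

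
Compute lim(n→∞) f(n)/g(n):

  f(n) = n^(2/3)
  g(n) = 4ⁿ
0

Since n^(2/3) (O(n^(2/3))) grows slower than 4ⁿ (O(4ⁿ)),
the ratio f(n)/g(n) → 0 as n → ∞.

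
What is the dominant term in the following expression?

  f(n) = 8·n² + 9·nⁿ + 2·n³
9·nⁿ

Looking at each term:
  - 8·n² is O(n²)
  - 9·nⁿ is O(nⁿ)
  - 2·n³ is O(n³)

The term 9·nⁿ (O(nⁿ)) grows fastest and dominates all others.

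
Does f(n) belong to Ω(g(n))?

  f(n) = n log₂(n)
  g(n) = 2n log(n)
True

f(n) = n log₂(n) and g(n) = 2n log(n) are both O(n log n).
Big-Ω permits equal growth rates (f ≥ c·g for some c > 0), so f(n) = Ω(g(n)) is true.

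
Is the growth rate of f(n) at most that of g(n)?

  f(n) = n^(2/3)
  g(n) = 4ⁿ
True

f(n) = n^(2/3) is O(n^(2/3)), and g(n) = 4ⁿ is O(4ⁿ).
Since O(n^(2/3)) ⊆ O(4ⁿ) (f grows no faster than g), f(n) = O(g(n)) is true.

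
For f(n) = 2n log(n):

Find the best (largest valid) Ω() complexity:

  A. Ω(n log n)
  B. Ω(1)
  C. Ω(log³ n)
A

f(n) = 2n log(n) is Ω(n log n).
All listed options are valid Big-Ω bounds (lower bounds),
but Ω(n log n) is the tightest (largest valid bound).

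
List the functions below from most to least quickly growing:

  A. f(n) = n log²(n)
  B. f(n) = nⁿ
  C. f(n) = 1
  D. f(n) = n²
B > D > A > C

Comparing growth rates:
B = nⁿ is O(nⁿ)
D = n² is O(n²)
A = n log²(n) is O(n log² n)
C = 1 is O(1)

Therefore, the order from fastest to slowest is: B > D > A > C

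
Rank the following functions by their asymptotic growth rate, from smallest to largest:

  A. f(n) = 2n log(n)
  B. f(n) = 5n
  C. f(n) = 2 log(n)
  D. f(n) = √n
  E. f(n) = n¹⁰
C < D < B < A < E

Comparing growth rates:
C = 2 log(n) is O(log n)
D = √n is O(√n)
B = 5n is O(n)
A = 2n log(n) is O(n log n)
E = n¹⁰ is O(n¹⁰)

Therefore, the order from slowest to fastest is: C < D < B < A < E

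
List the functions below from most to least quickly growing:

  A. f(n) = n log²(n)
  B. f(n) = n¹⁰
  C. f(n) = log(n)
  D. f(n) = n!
D > B > A > C

Comparing growth rates:
D = n! is O(n!)
B = n¹⁰ is O(n¹⁰)
A = n log²(n) is O(n log² n)
C = log(n) is O(log n)

Therefore, the order from fastest to slowest is: D > B > A > C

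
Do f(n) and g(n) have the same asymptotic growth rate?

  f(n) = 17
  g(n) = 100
True

f(n) = 17 and g(n) = 100 are both O(1).
Since they have the same asymptotic growth rate, f(n) = Θ(g(n)) is true.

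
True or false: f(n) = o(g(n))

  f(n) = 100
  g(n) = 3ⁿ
True

f(n) = 100 is O(1), and g(n) = 3ⁿ is O(3ⁿ).
Since O(1) grows strictly slower than O(3ⁿ), f(n) = o(g(n)) is true.
This means lim(n→∞) f(n)/g(n) = 0.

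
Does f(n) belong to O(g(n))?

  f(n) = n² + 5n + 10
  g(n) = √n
False

f(n) = n² + 5n + 10 is O(n²), and g(n) = √n is O(√n).
Since O(n²) grows faster than O(√n), f(n) = O(g(n)) is false.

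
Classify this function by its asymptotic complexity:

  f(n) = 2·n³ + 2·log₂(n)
O(n³)

The dominant term in 2·n³ + 2·log₂(n) is 2·n³, which is Θ(n³).
Lower-order terms (2·log₂(n)) are asymptotically negligible.
Constants are absorbed, so the tightest bound is O(n³).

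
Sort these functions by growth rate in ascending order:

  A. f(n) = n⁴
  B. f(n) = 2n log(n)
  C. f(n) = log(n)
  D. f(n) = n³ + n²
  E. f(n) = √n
C < E < B < D < A

Comparing growth rates:
C = log(n) is O(log n)
E = √n is O(√n)
B = 2n log(n) is O(n log n)
D = n³ + n² is O(n³)
A = n⁴ is O(n⁴)

Therefore, the order from slowest to fastest is: C < E < B < D < A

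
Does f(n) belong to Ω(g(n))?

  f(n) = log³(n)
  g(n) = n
False

f(n) = log³(n) is O(log³ n), and g(n) = n is O(n).
Since O(log³ n) grows slower than O(n), f(n) = Ω(g(n)) is false.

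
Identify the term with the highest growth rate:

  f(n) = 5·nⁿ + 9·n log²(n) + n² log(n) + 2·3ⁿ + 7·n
5·nⁿ

Looking at each term:
  - 5·nⁿ is O(nⁿ)
  - 9·n log²(n) is O(n log² n)
  - n² log(n) is O(n² log n)
  - 2·3ⁿ is O(3ⁿ)
  - 7·n is O(n)

The term 5·nⁿ (O(nⁿ)) grows fastest and dominates all others.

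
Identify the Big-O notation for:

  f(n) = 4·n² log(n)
O(n² log n)

The dominant term in 4·n² log(n) is 4·n² log(n), which is Θ(n² log n).
Constants are absorbed, so the tightest bound is O(n² log n).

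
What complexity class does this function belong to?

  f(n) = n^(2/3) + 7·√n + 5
O(n^(2/3))

The dominant term in n^(2/3) + 7·√n + 5 is n^(2/3), which is Θ(n^(2/3)).
Lower-order terms (7·√n, 5) are asymptotically negligible.
Constants are absorbed, so the tightest bound is O(n^(2/3)).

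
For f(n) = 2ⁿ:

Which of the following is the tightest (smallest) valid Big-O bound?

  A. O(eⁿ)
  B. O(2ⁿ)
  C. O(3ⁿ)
B

f(n) = 2ⁿ is O(2ⁿ).
All listed options are valid Big-O bounds (upper bounds),
but O(2ⁿ) is the tightest (smallest valid bound).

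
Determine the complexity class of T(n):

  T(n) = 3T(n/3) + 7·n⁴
Θ(n⁴)

Master Theorem: a = 3, b = 3, f(n) = 7·n⁴.
Compute the critical exponent d = log₃(3) = 1.
Compare f(n) = Θ(n⁴) against n^d:
  k = 4 > d = 1, so f(n) = Ω(n^(d+ε)) — Case 3.
  Regularity: a·(n/b)^4/n^4 = a/b^4 = 3/81 < 1 ✓.
  The top-level work dominates: T(n) = Θ(f(n)) = Θ(n⁴).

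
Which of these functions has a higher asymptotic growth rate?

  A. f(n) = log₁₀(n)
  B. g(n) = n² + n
B

f(n) = log₁₀(n) is O(log n), while g(n) = n² + n is O(n²).
Since O(n²) grows faster than O(log n), g(n) dominates.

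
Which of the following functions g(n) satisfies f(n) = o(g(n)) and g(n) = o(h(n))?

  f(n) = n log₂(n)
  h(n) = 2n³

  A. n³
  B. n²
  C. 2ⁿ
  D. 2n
B

We need g(n) with n log₂(n) = o(g(n)) and g(n) = o(2n³), i.e. O(n log n) ≺ g ≺ O(n³).
Check each option:
  A. n³ — O(n³) does not grow strictly slower than h(n)
  B. n² — O(n²) is strictly between O(n log n) and O(n³) ✓
  C. 2ⁿ — O(2ⁿ) does not grow strictly slower than h(n)
  D. 2n — O(n) does not grow strictly faster than f(n)

Only option B (n²) lies strictly between.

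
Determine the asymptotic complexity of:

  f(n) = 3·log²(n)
O(log² n)

The dominant term in 3·log²(n) is 3·log²(n), which is Θ(log² n).
Constants are absorbed, so the tightest bound is O(log² n).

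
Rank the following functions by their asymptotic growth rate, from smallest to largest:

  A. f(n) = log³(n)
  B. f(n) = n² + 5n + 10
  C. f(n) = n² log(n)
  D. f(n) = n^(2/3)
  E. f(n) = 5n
A < D < E < B < C

Comparing growth rates:
A = log³(n) is O(log³ n)
D = n^(2/3) is O(n^(2/3))
E = 5n is O(n)
B = n² + 5n + 10 is O(n²)
C = n² log(n) is O(n² log n)

Therefore, the order from slowest to fastest is: A < D < E < B < C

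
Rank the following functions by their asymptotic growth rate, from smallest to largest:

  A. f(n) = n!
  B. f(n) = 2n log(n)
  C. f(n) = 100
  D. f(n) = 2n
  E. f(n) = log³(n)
C < E < D < B < A

Comparing growth rates:
C = 100 is O(1)
E = log³(n) is O(log³ n)
D = 2n is O(n)
B = 2n log(n) is O(n log n)
A = n! is O(n!)

Therefore, the order from slowest to fastest is: C < E < D < B < A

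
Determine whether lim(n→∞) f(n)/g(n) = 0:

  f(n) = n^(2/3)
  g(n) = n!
True

f(n) = n^(2/3) is O(n^(2/3)), and g(n) = n! is O(n!).
Since O(n^(2/3)) grows strictly slower than O(n!), f(n) = o(g(n)) is true.
This means lim(n→∞) f(n)/g(n) = 0.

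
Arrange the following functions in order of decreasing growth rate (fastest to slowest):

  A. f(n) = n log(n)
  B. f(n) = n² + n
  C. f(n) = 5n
B > A > C

Comparing growth rates:
B = n² + n is O(n²)
A = n log(n) is O(n log n)
C = 5n is O(n)

Therefore, the order from fastest to slowest is: B > A > C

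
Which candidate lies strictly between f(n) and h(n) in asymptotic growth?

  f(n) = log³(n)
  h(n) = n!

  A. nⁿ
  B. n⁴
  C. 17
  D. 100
B

We need g(n) with log³(n) = o(g(n)) and g(n) = o(n!), i.e. O(log³ n) ≺ g ≺ O(n!).
Check each option:
  A. nⁿ — O(nⁿ) does not grow strictly slower than h(n)
  B. n⁴ — O(n⁴) is strictly between O(log³ n) and O(n!) ✓
  C. 17 — O(1) does not grow strictly faster than f(n)
  D. 100 — O(1) does not grow strictly faster than f(n)

Only option B (n⁴) lies strictly between.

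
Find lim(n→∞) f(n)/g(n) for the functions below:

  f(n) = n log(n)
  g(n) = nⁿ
0

Since n log(n) (O(n log n)) grows slower than nⁿ (O(nⁿ)),
the ratio f(n)/g(n) → 0 as n → ∞.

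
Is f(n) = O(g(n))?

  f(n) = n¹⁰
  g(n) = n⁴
False

f(n) = n¹⁰ is O(n¹⁰), and g(n) = n⁴ is O(n⁴).
Since O(n¹⁰) grows faster than O(n⁴), f(n) = O(g(n)) is false.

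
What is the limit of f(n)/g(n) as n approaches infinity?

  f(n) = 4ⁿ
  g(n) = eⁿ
∞

Since 4ⁿ (O(4ⁿ)) grows faster than eⁿ (O(eⁿ)),
the ratio f(n)/g(n) → ∞ as n → ∞.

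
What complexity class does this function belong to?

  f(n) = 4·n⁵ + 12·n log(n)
O(n⁵)

The dominant term in 4·n⁵ + 12·n log(n) is 4·n⁵, which is Θ(n⁵).
Lower-order terms (12·n log(n)) are asymptotically negligible.
Constants are absorbed, so the tightest bound is O(n⁵).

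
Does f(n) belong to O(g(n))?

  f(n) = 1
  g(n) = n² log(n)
True

f(n) = 1 is O(1), and g(n) = n² log(n) is O(n² log n).
Since O(1) ⊆ O(n² log n) (f grows no faster than g), f(n) = O(g(n)) is true.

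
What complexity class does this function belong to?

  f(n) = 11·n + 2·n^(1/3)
O(n)

The dominant term in 11·n + 2·n^(1/3) is 11·n, which is Θ(n).
Lower-order terms (2·n^(1/3)) are asymptotically negligible.
Constants are absorbed, so the tightest bound is O(n).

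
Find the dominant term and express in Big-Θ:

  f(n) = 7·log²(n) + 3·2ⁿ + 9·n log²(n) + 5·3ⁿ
Θ(3ⁿ)

Order the terms by growth rate: 7·log²(n) ≺ 9·n log²(n) ≺ 3·2ⁿ ≺ 5·3ⁿ.
The fastest-growing term 5·3ⁿ dominates as n → ∞; dropping its constant factor gives Θ(3ⁿ).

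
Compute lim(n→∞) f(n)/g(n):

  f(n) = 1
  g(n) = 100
1/100

Since 1 and 100 have the same growth rate (O(1)),
the ratio converges to a constant: 1/100.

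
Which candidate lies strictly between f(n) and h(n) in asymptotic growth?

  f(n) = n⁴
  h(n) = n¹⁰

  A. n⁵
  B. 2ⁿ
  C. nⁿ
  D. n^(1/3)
A

We need g(n) with n⁴ = o(g(n)) and g(n) = o(n¹⁰), i.e. O(n⁴) ≺ g ≺ O(n¹⁰).
Check each option:
  A. n⁵ — O(n⁵) is strictly between O(n⁴) and O(n¹⁰) ✓
  B. 2ⁿ — O(2ⁿ) does not grow strictly slower than h(n)
  C. nⁿ — O(nⁿ) does not grow strictly slower than h(n)
  D. n^(1/3) — O(n^(1/3)) does not grow strictly faster than f(n)

Only option A (n⁵) lies strictly between.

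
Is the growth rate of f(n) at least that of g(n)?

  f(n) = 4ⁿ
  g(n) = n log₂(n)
True

f(n) = 4ⁿ is O(4ⁿ), and g(n) = n log₂(n) is O(n log n).
Since O(4ⁿ) grows at least as fast as O(n log n), f(n) = Ω(g(n)) is true.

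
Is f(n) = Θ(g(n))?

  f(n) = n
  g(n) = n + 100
True

f(n) = n and g(n) = n + 100 are both O(n).
Since they have the same asymptotic growth rate, f(n) = Θ(g(n)) is true.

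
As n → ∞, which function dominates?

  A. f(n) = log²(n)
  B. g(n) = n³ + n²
B

f(n) = log²(n) is O(log² n), while g(n) = n³ + n² is O(n³).
Since O(n³) grows faster than O(log² n), g(n) dominates.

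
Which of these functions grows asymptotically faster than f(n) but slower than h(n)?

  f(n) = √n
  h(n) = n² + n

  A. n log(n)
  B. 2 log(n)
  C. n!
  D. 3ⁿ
A

We need g(n) with √n = o(g(n)) and g(n) = o(n² + n), i.e. O(√n) ≺ g ≺ O(n²).
Check each option:
  A. n log(n) — O(n log n) is strictly between O(√n) and O(n²) ✓
  B. 2 log(n) — O(log n) does not grow strictly faster than f(n)
  C. n! — O(n!) does not grow strictly slower than h(n)
  D. 3ⁿ — O(3ⁿ) does not grow strictly slower than h(n)

Only option A (n log(n)) lies strictly between.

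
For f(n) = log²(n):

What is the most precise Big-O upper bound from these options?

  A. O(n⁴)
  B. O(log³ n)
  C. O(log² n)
C

f(n) = log²(n) is O(log² n).
All listed options are valid Big-O bounds (upper bounds),
but O(log² n) is the tightest (smallest valid bound).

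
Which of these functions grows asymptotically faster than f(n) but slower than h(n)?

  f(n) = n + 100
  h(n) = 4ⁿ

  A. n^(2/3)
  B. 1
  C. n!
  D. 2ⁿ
D

We need g(n) with n + 100 = o(g(n)) and g(n) = o(4ⁿ), i.e. O(n) ≺ g ≺ O(4ⁿ).
Check each option:
  A. n^(2/3) — O(n^(2/3)) does not grow strictly faster than f(n)
  B. 1 — O(1) does not grow strictly faster than f(n)
  C. n! — O(n!) does not grow strictly slower than h(n)
  D. 2ⁿ — O(2ⁿ) is strictly between O(n) and O(4ⁿ) ✓

Only option D (2ⁿ) lies strictly between.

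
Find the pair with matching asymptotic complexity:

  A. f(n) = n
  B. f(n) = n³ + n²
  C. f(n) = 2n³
B and C

Examining each function:
  A. n is O(n)
  B. n³ + n² is O(n³)
  C. 2n³ is O(n³)

Functions B and C both have the same complexity class.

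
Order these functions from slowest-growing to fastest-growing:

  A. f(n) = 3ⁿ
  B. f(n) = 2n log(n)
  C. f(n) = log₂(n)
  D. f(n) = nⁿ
C < B < A < D

Comparing growth rates:
C = log₂(n) is O(log n)
B = 2n log(n) is O(n log n)
A = 3ⁿ is O(3ⁿ)
D = nⁿ is O(nⁿ)

Therefore, the order from slowest to fastest is: C < B < A < D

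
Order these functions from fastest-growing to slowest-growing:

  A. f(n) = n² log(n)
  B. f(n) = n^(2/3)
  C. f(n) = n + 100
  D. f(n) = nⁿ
D > A > C > B

Comparing growth rates:
D = nⁿ is O(nⁿ)
A = n² log(n) is O(n² log n)
C = n + 100 is O(n)
B = n^(2/3) is O(n^(2/3))

Therefore, the order from fastest to slowest is: D > A > C > B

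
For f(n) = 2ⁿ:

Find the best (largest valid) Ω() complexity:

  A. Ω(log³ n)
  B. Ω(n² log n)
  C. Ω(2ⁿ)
C

f(n) = 2ⁿ is Ω(2ⁿ).
All listed options are valid Big-Ω bounds (lower bounds),
but Ω(2ⁿ) is the tightest (largest valid bound).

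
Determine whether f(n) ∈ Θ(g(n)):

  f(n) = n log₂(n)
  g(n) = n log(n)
True

f(n) = n log₂(n) and g(n) = n log(n) are both O(n log n).
Since they have the same asymptotic growth rate, f(n) = Θ(g(n)) is true.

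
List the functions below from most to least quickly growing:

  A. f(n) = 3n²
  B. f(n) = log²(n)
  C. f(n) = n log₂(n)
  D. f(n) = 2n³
D > A > C > B

Comparing growth rates:
D = 2n³ is O(n³)
A = 3n² is O(n²)
C = n log₂(n) is O(n log n)
B = log²(n) is O(log² n)

Therefore, the order from fastest to slowest is: D > A > C > B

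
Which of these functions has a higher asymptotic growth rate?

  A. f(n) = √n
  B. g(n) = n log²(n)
B

f(n) = √n is O(√n), while g(n) = n log²(n) is O(n log² n).
Since O(n log² n) grows faster than O(√n), g(n) dominates.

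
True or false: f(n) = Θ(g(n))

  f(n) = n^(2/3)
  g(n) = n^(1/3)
False

f(n) = n^(2/3) is O(n^(2/3)), and g(n) = n^(1/3) is O(n^(1/3)).
Since they have different growth rates, f(n) = Θ(g(n)) is false.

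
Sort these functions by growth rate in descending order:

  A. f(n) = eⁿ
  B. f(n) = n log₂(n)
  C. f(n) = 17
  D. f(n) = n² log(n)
A > D > B > C

Comparing growth rates:
A = eⁿ is O(eⁿ)
D = n² log(n) is O(n² log n)
B = n log₂(n) is O(n log n)
C = 17 is O(1)

Therefore, the order from fastest to slowest is: A > D > B > C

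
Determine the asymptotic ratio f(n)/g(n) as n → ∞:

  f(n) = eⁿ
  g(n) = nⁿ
0

Since eⁿ (O(eⁿ)) grows slower than nⁿ (O(nⁿ)),
the ratio f(n)/g(n) → 0 as n → ∞.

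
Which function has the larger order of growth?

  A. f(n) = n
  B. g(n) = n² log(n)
B

f(n) = n is O(n), while g(n) = n² log(n) is O(n² log n).
Since O(n² log n) grows faster than O(n), g(n) dominates.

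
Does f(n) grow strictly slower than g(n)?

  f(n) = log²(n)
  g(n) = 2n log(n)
True

f(n) = log²(n) is O(log² n), and g(n) = 2n log(n) is O(n log n).
Since O(log² n) grows strictly slower than O(n log n), f(n) = o(g(n)) is true.
This means lim(n→∞) f(n)/g(n) = 0.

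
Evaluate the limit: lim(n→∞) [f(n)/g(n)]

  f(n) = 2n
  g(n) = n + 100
2

Since 2n and n + 100 have the same growth rate (O(n)),
the ratio converges to a constant: 2.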